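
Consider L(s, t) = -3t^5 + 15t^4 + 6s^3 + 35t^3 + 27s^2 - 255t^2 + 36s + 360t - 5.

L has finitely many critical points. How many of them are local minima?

2

L separates as a function of s plus a function of t, so ∇L=0 decouples.
∂L/∂s = 18(s + 1)(s + 2) = 0 at s ∈ {-2, -1}; ∂L/∂t = -15(t - 4)(t - 2)(t - 1)(t + 3) = 0 at t ∈ {-3, 1, 2, 4}.
The Hessian is diagonal: diag(L_ss, L_tt). Second derivatives: L_ss(-2)=-18, L_ss(-1)=18; L_tt(-3)=2100, L_tt(1)=-180, L_tt(2)=150, L_tt(4)=-630.
Local minima occur where both diagonal entries positive: (-1, -3), (-1, 2). Count: 2.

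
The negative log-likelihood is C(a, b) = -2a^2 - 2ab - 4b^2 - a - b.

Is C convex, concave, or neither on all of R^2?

concave

C is quadratic, so its Hessian is the constant matrix H = [[-4, -2], [-2, -8]].
det(H) = 28, tr(H) = -12.
det(H) > 0 and tr(H) < 0, so H is negative definite everywhere: concave.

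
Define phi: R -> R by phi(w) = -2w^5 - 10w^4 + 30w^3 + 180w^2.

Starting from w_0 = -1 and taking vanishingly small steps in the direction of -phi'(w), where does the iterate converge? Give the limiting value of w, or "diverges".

phi'(w) = -10w(w - 3)(w + 3)(w + 4), so phi'(-1) = -240.
Gradient descent moves in the -phi' direction, i.e. w is increasing.
The nearest critical point in that direction is w = 0, where phi'' = 360 > 0 (a local minimum). The iterate converges there.

0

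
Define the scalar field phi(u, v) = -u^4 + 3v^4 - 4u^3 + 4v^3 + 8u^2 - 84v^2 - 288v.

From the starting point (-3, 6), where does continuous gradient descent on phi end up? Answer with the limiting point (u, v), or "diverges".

phi is separable, so gradient descent decouples: u follows -∂phi/∂u, v follows -∂phi/∂v.
∂phi/∂u = -4u(u - 1)(u + 4); at u=-3 this is -48, so u increases.
∂phi/∂v = 12(v - 4)(v + 2)(v + 3); at v=6 this is 1728, so v decreases.
u converges to its nearest critical value 0 (a local min of the u-part); v converges to 4. The iterate converges to (0, 4).

(0, 4)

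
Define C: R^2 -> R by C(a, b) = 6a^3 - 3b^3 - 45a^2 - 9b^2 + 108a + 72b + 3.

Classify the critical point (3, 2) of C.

saddle point

The mixed partial ∂²C/∂a∂b is 0, so the Hessian at any point is diag(C_aa, C_bb) = diag(18(2a - 5), -18(b + 1)).
At (3, 2): H = diag(18, -54).
The eigenvalues have opposite signs, so H is indefinite: a saddle point.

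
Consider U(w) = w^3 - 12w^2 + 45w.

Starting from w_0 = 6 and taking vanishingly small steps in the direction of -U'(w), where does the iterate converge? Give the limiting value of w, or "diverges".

U'(w) = 3(w - 5)(w - 3), so U'(6) = 9.
Gradient descent moves in the -U' direction, i.e. w is decreasing.
The nearest critical point in that direction is w = 5, where U'' = 6 > 0 (a local minimum). The iterate converges there.

5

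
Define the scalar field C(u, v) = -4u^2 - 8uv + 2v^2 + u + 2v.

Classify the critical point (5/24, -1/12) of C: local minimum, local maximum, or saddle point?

The Hessian of C is constant: H = [[-8, -8], [-8, 4]].
det(H) = (-8)·4 − (-8)² = -96.
Since det(H) < 0, H is indefinite and the critical point is a saddle point.

saddle point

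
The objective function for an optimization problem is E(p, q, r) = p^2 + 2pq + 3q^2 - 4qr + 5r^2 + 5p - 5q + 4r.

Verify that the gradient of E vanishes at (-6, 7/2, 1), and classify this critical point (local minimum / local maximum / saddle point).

∇E = (2p + 2q + 5, 2p + 6q - 4r - 5, -4q + 10r + 4); substituting (-6, 7/2, 1) gives ∇E = (0, 0, 0), so (-6, 7/2, 1) is indeed a critical point.
The Hessian is constant: H = [[2, 2, 0], [2, 6, -4], [0, -4, 10]].
Leading principal minors: Δ₁ = 2, Δ₂ = 8, Δ₃ = 48.
All leading minors are positive, so H is positive definite: a local minimum.

local minimum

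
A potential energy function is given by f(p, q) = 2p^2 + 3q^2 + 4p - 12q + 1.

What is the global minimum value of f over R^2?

-13

f(p,q) separates as A(p) + B(q) + 1, so its minimum is min A + min B + 1.
A'(p) = 4p + 4 vanishes at p ∈ {-1}; B'(q) = 6q - 12 vanishes at q ∈ {2}.
Local minima of A (where A''>0): A(-1)=-2. Local minima of B: B(2)=-12.
So the global minimum of f is A(-1) + B(2) + 1 = -2 − 12 + 1 = -13, attained at (-1, 2).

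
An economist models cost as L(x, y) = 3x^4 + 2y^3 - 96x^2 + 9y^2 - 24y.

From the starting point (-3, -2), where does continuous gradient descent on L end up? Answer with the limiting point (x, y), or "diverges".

(-4, 1)

L is separable, so gradient descent decouples: x follows -∂L/∂x, y follows -∂L/∂y.
∂L/∂x = 12x(x - 4)(x + 4); at x=-3 this is 252, so x decreases.
∂L/∂y = 6(y - 1)(y + 4); at y=-2 this is -36, so y increases.
x converges to its nearest critical value -4 (a local min of the x-part); y converges to 1. The iterate converges to (-4, 1).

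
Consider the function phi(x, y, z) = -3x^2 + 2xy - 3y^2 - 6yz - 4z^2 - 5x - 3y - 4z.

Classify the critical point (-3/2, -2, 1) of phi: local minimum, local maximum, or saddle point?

The Hessian is constant: H = [[-6, 2, 0], [2, -6, -6], [0, -6, -8]].
Leading principal minors: Δ₁ = -6, Δ₂ = 32, Δ₃ = -40.
The minors alternate sign starting negative (−, +, −), so H is negative definite: a local maximum.

local maximum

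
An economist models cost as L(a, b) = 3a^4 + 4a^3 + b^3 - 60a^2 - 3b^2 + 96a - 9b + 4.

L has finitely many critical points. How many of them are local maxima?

1

L separates as a function of a plus a function of b, so ∇L=0 decouples.
∂L/∂a = 12(a - 2)(a - 1)(a + 4) = 0 at a ∈ {-4, 1, 2}; ∂L/∂b = 3(b - 3)(b + 1) = 0 at b ∈ {-1, 3}.
The Hessian is diagonal: diag(L_aa, L_bb). Second derivatives: L_aa(-4)=360, L_aa(1)=-60, L_aa(2)=72; L_bb(-1)=-12, L_bb(3)=12.
Local maxima occur where both diagonal entries negative: (1, -1). Count: 1.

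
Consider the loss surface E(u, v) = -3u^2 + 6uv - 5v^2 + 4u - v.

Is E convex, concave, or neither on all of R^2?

concave

E is quadratic, so its Hessian is the constant matrix H = [[-6, 6], [6, -10]].
det(H) = 24, tr(H) = -16.
det(H) > 0 and tr(H) < 0, so H is negative definite everywhere: concave.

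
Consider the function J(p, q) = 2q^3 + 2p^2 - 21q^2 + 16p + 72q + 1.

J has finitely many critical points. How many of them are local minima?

1

J separates as a function of p plus a function of q, so ∇J=0 decouples.
∂J/∂p = 4(p + 4) = 0 at p ∈ {-4}; ∂J/∂q = 6(q - 4)(q - 3) = 0 at q ∈ {3, 4}.
The Hessian is diagonal: diag(J_pp, J_qq). Second derivatives: J_pp(-4)=4; J_qq(3)=-6, J_qq(4)=6.
Local minima occur where both diagonal entries positive: (-4, 4). Count: 1.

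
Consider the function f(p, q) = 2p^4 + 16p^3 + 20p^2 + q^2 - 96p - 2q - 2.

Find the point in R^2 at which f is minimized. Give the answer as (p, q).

f(p,q) separates as A(p) + B(q) − 2, so its minimum is min A + min B − 2.
A'(p) = 8(p - 1)(p + 3)(p + 4) vanishes at p ∈ {-4, -3, 1}; B'(q) = 2q - 2 vanishes at q ∈ {1}.
Local minima of A (where A''>0): A(-4)=192, A(1)=-58. Local minima of B: B(1)=-1.
So the global minimum of f is A(1) + B(1) − 2 = -58 − 1 − 2 = -61, attained at (1, 1).

(1, 1)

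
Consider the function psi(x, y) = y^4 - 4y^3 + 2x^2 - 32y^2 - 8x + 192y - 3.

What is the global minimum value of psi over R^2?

psi(x,y) separates as P(x) + Q(y) − 3, so its minimum is min P + min Q − 3.
P'(x) = 4x - 8 vanishes at x ∈ {2}; Q'(y) = 4(y - 4)(y - 3)(y + 4) vanishes at y ∈ {-4, 3, 4}.
Local minima of P (where P''>0): P(2)=-8. Local minima of Q: Q(-4)=-768, Q(4)=256.
So the global minimum of psi is P(2) + Q(-4) − 3 = -8 − 768 − 3 = -779, attained at (2, -4).

-779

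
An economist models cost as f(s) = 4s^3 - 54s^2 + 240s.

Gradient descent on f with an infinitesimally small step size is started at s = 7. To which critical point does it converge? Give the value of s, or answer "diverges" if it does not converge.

5

f'(s) = 12(s - 5)(s - 4), so f'(7) = 72.
Gradient descent moves in the -f' direction, i.e. s is decreasing.
The nearest critical point in that direction is s = 5, where f'' = 12 > 0 (a local minimum). The iterate converges there.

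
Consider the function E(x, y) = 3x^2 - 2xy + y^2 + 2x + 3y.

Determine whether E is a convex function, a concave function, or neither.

E is quadratic, so its Hessian is the constant matrix H = [[6, -2], [-2, 2]].
det(H) = 8, tr(H) = 8.
det(H) > 0 and tr(H) > 0, so H is positive definite everywhere: convex.

convex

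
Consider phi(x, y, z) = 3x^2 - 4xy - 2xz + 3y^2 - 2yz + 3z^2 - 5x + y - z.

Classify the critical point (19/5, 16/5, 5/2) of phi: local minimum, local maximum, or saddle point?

The Hessian is constant: H = [[6, -4, -2], [-4, 6, -2], [-2, -2, 6]].
Leading principal minors: Δ₁ = 6, Δ₂ = 20, Δ₃ = 40.
All leading minors are positive, so H is positive definite: a local minimum.

local minimum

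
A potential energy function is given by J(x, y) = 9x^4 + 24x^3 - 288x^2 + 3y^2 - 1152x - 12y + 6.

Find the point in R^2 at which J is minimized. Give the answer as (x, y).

J(x,y) separates as P(x) + Q(y) + 6, so its minimum is min P + min Q + 6.
P'(x) = 36(x - 4)(x + 2)(x + 4) vanishes at x ∈ {-4, -2, 4}; Q'(y) = 6y - 12 vanishes at y ∈ {2}.
Local minima of P (where P''>0): P(-4)=768, P(4)=-5376. Local minima of Q: Q(2)=-12.
So the global minimum of J is P(4) + Q(2) + 6 = -5376 − 12 + 6 = -5382, attained at (4, 2).

(4, 2)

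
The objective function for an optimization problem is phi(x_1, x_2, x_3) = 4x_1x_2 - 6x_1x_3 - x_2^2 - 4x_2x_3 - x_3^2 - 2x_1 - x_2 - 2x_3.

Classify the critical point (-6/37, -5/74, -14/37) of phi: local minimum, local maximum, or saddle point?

saddle point

The Hessian is constant: H = [[0, 4, -6], [4, -2, -4], [-6, -4, -2]].
Leading principal minors: Δ₁ = 0, Δ₂ = -16, Δ₃ = 296.
The minors fit neither the all-positive nor the alternating-sign pattern, so H is indefinite: a saddle point.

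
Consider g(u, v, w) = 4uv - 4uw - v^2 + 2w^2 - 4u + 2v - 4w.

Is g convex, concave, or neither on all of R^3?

neither

g is quadratic, so its Hessian is the constant matrix H = [[0, 4, -4], [4, -2, 0], [-4, 0, 4]].
Leading principal minors: 0, -16, -32.
Neither pattern holds ⇒ H is indefinite ⇒ neither convex nor concave.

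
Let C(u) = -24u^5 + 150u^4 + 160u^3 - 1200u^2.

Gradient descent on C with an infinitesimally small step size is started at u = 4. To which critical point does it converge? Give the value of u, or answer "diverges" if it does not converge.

2

C'(u) = -120u(u - 5)(u - 2)(u + 2), so C'(4) = 5760.
Gradient descent moves in the -C' direction, i.e. u is decreasing.
The nearest critical point in that direction is u = 2, where C'' = 2880 > 0 (a local minimum). The iterate converges there.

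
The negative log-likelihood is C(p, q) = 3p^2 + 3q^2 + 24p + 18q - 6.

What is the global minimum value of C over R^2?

-81

C(p,q) separates as A(p) + B(q) − 6, so its minimum is min A + min B − 6.
A'(p) = 6p + 24 vanishes at p ∈ {-4}; B'(q) = 6q + 18 vanishes at q ∈ {-3}.
Local minima of A (where A''>0): A(-4)=-48. Local minima of B: B(-3)=-27.
So the global minimum of C is A(-4) + B(-3) − 6 = -48 − 27 − 6 = -81, attained at (-4, -3).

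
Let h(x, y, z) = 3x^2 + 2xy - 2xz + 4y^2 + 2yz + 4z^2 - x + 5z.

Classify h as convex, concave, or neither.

convex

h is quadratic, so its Hessian is the constant matrix H = [[6, 2, -2], [2, 8, 2], [-2, 2, 8]].
Leading principal minors: 6, 44, 280.
All positive ⇒ H ≻ 0 ⇒ convex.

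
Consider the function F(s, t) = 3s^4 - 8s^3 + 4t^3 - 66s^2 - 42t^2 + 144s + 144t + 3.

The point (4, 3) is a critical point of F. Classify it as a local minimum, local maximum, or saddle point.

saddle point

The mixed partial ∂²F/∂s∂t is 0, so the Hessian at any point is diag(F_ss, F_tt) = diag(12(3s^2 - 4s - 11), 12(2t - 7)).
At (4, 3): H = diag(252, -12).
The eigenvalues have opposite signs, so H is indefinite: a saddle point.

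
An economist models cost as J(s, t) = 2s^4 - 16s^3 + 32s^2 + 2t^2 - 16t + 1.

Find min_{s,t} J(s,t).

J(s,t) separates as P(s) + Q(t) + 1, so its minimum is min P + min Q + 1.
P'(s) = 8s(s - 4)(s - 2) vanishes at s ∈ {0, 2, 4}; Q'(t) = 4(t - 4) vanishes at t ∈ {4}.
Local minima of P (where P''>0): P(0)=0, P(4)=0. Local minima of Q: Q(4)=-32.
So the global minimum of J is P(0) + Q(4) + 1 = 0 − 32 + 1 = -31, attained at (0, 4).

-31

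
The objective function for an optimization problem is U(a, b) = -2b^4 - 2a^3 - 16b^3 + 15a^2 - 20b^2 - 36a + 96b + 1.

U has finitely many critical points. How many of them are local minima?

1

U separates as a function of a plus a function of b, so ∇U=0 decouples.
∂U/∂a = -6(a - 3)(a - 2) = 0 at a ∈ {2, 3}; ∂U/∂b = -8(b - 1)(b + 3)(b + 4) = 0 at b ∈ {-4, -3, 1}.
The Hessian is diagonal: diag(U_aa, U_bb). Second derivatives: U_aa(2)=6, U_aa(3)=-6; U_bb(-4)=-40, U_bb(-3)=32, U_bb(1)=-160.
Local minima occur where both diagonal entries positive: (2, -3). Count: 1.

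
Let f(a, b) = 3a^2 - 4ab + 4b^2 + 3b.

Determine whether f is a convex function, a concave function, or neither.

f is quadratic, so its Hessian is the constant matrix H = [[6, -4], [-4, 8]].
det(H) = 32, tr(H) = 14.
det(H) > 0 and tr(H) > 0, so H is positive definite everywhere: convex.

convex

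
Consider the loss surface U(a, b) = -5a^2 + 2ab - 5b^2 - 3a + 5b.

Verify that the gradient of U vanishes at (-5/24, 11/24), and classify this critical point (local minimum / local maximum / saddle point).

∇U = (-10a + 2b - 3, 2a - 10b + 5); substituting (-5/24, 11/24) gives ∇U = (0, 0), so (-5/24, 11/24) is indeed a critical point.
The Hessian of U is constant: H = [[-10, 2], [2, -10]].
det(H) = (-10)·(-10) − 2² = 96.
det(H) > 0 and tr(H) = -20 < 0, so H is negative definite and the point is a local maximum.

local maximum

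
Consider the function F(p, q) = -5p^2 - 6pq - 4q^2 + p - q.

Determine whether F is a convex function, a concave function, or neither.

F is quadratic, so its Hessian is the constant matrix H = [[-10, -6], [-6, -8]].
det(H) = 44, tr(H) = -18.
det(H) > 0 and tr(H) < 0, so H is negative definite everywhere: concave.

concave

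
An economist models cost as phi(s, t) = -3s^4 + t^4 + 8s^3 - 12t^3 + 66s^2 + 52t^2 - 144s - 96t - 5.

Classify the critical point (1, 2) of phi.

The mixed partial ∂²phi/∂s∂t is 0, so the Hessian at any point is diag(phi_ss, phi_tt) = diag(12(-3s^2 + 4s + 11), 4(3t^2 - 18t + 26)).
At (1, 2): H = diag(144, 8).
Both eigenvalues are positive, so H is positive definite: a local minimum.

local minimum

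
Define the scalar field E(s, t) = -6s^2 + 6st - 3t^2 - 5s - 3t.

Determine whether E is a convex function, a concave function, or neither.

E is quadratic, so its Hessian is the constant matrix H = [[-12, 6], [6, -6]].
det(H) = 36, tr(H) = -18.
det(H) > 0 and tr(H) < 0, so H is negative definite everywhere: concave.

concave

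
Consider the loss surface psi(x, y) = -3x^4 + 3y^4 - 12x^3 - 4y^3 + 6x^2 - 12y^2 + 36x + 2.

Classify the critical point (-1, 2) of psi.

The mixed partial ∂²psi/∂x∂y is 0, so the Hessian at any point is diag(psi_xx, psi_yy) = diag(12(-3x^2 - 6x + 1), 12(3y^2 - 2y - 2)).
At (-1, 2): H = diag(48, 72).
Both eigenvalues are positive, so H is positive definite: a local minimum.

local minimum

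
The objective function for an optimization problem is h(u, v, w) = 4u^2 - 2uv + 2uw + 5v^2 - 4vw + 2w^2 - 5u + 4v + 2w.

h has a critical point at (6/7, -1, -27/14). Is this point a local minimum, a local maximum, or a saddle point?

local minimum

The Hessian is constant: H = [[8, -2, 2], [-2, 10, -4], [2, -4, 4]].
Leading principal minors: Δ₁ = 8, Δ₂ = 76, Δ₃ = 168.
All leading minors are positive, so H is positive definite: a local minimum.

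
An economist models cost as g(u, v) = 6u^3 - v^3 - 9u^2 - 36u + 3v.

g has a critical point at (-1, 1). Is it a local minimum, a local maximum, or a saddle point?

The mixed partial ∂²g/∂u∂v is 0, so the Hessian at any point is diag(g_uu, g_vv) = diag(18(2u - 1), -6v).
At (-1, 1): H = diag(-54, -6).
Both eigenvalues are negative, so H is negative definite: a local maximum.

local maximum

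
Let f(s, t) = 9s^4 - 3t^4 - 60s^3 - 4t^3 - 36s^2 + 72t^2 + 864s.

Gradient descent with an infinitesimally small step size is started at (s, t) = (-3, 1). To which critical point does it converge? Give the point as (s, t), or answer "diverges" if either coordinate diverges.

(-2, 0)

f is separable, so gradient descent decouples: s follows -∂f/∂s, t follows -∂f/∂t.
∂f/∂s = 36(s - 4)(s - 3)(s + 2); at s=-3 this is -1512, so s increases.
∂f/∂t = -12t(t - 3)(t + 4); at t=1 this is 120, so t decreases.
s converges to its nearest critical value -2 (a local min of the s-part); t converges to 0. The iterate converges to (-2, 0).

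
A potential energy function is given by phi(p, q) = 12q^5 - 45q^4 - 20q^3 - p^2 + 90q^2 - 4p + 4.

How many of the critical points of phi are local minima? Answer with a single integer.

0

phi separates as a function of p plus a function of q, so ∇phi=0 decouples.
∂phi/∂p = -2(p + 2) = 0 at p ∈ {-2}; ∂phi/∂q = 60q(q - 3)(q - 1)(q + 1) = 0 at q ∈ {-1, 0, 1, 3}.
The Hessian is diagonal: diag(phi_pp, phi_qq). Second derivatives: phi_pp(-2)=-2; phi_qq(-1)=-480, phi_qq(0)=180, phi_qq(1)=-240, phi_qq(3)=1440.
Local minima occur where both diagonal entries positive: none. Count: 0.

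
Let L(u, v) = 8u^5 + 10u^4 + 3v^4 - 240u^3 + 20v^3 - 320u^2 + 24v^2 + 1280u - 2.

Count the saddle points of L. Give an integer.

L separates as a function of u plus a function of v, so ∇L=0 decouples.
∂L/∂u = 40(u - 4)(u - 1)(u + 2)(u + 4) = 0 at u ∈ {-4, -2, 1, 4}; ∂L/∂v = 12v(v + 1)(v + 4) = 0 at v ∈ {-4, -1, 0}.
The Hessian is diagonal: diag(L_uu, L_vv). Second derivatives: L_uu(-4)=-3200, L_uu(-2)=1440, L_uu(1)=-1800, L_uu(4)=5760; L_vv(-4)=144, L_vv(-1)=-36, L_vv(0)=48.
Saddle points occur where the two diagonal entries have opposite signs: (-4, -4), (-4, 0), (-2, -1), (1, -4), (1, 0), (4, -1). Count: 6.

6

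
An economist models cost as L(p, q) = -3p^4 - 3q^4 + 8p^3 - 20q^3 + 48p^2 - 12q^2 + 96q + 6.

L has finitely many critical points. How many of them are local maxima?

L separates as a function of p plus a function of q, so ∇L=0 decouples.
∂L/∂p = -12p(p - 4)(p + 2) = 0 at p ∈ {-2, 0, 4}; ∂L/∂q = -12(q - 1)(q + 2)(q + 4) = 0 at q ∈ {-4, -2, 1}.
The Hessian is diagonal: diag(L_pp, L_qq). Second derivatives: L_pp(-2)=-144, L_pp(0)=96, L_pp(4)=-288; L_qq(-4)=-120, L_qq(-2)=72, L_qq(1)=-180.
Local maxima occur where both diagonal entries negative: (-2, -4), (-2, 1), (4, -4), (4, 1). Count: 4.

4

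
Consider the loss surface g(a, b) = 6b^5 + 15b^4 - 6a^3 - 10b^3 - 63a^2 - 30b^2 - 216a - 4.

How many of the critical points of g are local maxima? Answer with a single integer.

g separates as a function of a plus a function of b, so ∇g=0 decouples.
∂g/∂a = -18(a + 3)(a + 4) = 0 at a ∈ {-4, -3}; ∂g/∂b = 30b(b - 1)(b + 1)(b + 2) = 0 at b ∈ {-2, -1, 0, 1}.
The Hessian is diagonal: diag(g_aa, g_bb). Second derivatives: g_aa(-4)=18, g_aa(-3)=-18; g_bb(-2)=-180, g_bb(-1)=60, g_bb(0)=-60, g_bb(1)=180.
Local maxima occur where both diagonal entries negative: (-3, -2), (-3, 0). Count: 2.

2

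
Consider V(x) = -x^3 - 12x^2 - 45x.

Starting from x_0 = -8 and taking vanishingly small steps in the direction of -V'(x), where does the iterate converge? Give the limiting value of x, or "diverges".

-5

V'(x) = -3(x + 3)(x + 5), so V'(-8) = -45.
Gradient descent moves in the -V' direction, i.e. x is increasing.
The nearest critical point in that direction is x = -5, where V'' = 6 > 0 (a local minimum). The iterate converges there.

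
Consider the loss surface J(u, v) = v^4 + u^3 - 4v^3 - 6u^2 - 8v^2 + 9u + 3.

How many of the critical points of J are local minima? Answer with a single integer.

2

J separates as a function of u plus a function of v, so ∇J=0 decouples.
∂J/∂u = 3(u - 3)(u - 1) = 0 at u ∈ {1, 3}; ∂J/∂v = 4v(v - 4)(v + 1) = 0 at v ∈ {-1, 0, 4}.
The Hessian is diagonal: diag(J_uu, J_vv). Second derivatives: J_uu(1)=-6, J_uu(3)=6; J_vv(-1)=20, J_vv(0)=-16, J_vv(4)=80.
Local minima occur where both diagonal entries positive: (3, -1), (3, 4). Count: 2.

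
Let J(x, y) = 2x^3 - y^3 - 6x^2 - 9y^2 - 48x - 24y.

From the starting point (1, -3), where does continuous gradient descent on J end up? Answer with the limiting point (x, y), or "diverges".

(4, -4)

J is separable, so gradient descent decouples: x follows -∂J/∂x, y follows -∂J/∂y.
∂J/∂x = 6(x - 4)(x + 2); at x=1 this is -54, so x increases.
∂J/∂y = -3(y + 2)(y + 4); at y=-3 this is 3, so y decreases.
x converges to its nearest critical value 4 (a local min of the x-part); y converges to -4. The iterate converges to (4, -4).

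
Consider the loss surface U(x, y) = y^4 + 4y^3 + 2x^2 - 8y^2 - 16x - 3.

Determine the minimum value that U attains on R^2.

-163

U(x,y) separates as P(x) + Q(y) − 3, so its minimum is min P + min Q − 3.
P'(x) = 4x - 16 vanishes at x ∈ {4}; Q'(y) = 4y(y - 1)(y + 4) vanishes at y ∈ {-4, 0, 1}.
Local minima of P (where P''>0): P(4)=-32. Local minima of Q: Q(-4)=-128, Q(1)=-3.
So the global minimum of U is P(4) + Q(-4) − 3 = -32 − 128 − 3 = -163, attained at (4, -4).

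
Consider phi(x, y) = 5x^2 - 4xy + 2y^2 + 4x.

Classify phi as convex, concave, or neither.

convex

phi is quadratic, so its Hessian is the constant matrix H = [[10, -4], [-4, 4]].
det(H) = 24, tr(H) = 14.
det(H) > 0 and tr(H) > 0, so H is positive definite everywhere: convex.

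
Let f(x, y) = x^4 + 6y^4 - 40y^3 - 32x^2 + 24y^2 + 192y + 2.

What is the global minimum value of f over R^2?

-376

f(x,y) separates as P(x) + Q(y) + 2, so its minimum is min P + min Q + 2.
P'(x) = 4x(x - 4)(x + 4) vanishes at x ∈ {-4, 0, 4}; Q'(y) = 24(y - 4)(y - 2)(y + 1) vanishes at y ∈ {-1, 2, 4}.
Local minima of P (where P''>0): P(-4)=-256, P(4)=-256. Local minima of Q: Q(-1)=-122, Q(4)=128.
So the global minimum of f is P(-4) + Q(-1) + 2 = -256 − 122 + 2 = -376, attained at (-4, -1).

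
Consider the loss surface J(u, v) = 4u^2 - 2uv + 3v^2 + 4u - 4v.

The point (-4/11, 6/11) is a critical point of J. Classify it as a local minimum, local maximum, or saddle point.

The Hessian of J is constant: H = [[8, -2], [-2, 6]].
det(H) = 8·6 − (-2)² = 44.
det(H) > 0 and tr(H) = 14 > 0, so H is positive definite and the point is a local minimum.

local minimum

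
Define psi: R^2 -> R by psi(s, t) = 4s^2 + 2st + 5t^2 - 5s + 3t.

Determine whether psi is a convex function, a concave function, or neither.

psi is quadratic, so its Hessian is the constant matrix H = [[8, 2], [2, 10]].
det(H) = 76, tr(H) = 18.
det(H) > 0 and tr(H) > 0, so H is positive definite everywhere: convex.

convex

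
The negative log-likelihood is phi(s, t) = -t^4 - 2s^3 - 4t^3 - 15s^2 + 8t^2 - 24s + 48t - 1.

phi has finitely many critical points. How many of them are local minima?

1

phi separates as a function of s plus a function of t, so ∇phi=0 decouples.
∂phi/∂s = -6(s + 1)(s + 4) = 0 at s ∈ {-4, -1}; ∂phi/∂t = -4(t - 2)(t + 2)(t + 3) = 0 at t ∈ {-3, -2, 2}.
The Hessian is diagonal: diag(phi_ss, phi_tt). Second derivatives: phi_ss(-4)=18, phi_ss(-1)=-18; phi_tt(-3)=-20, phi_tt(-2)=16, phi_tt(2)=-80.
Local minima occur where both diagonal entries positive: (-4, -2). Count: 1.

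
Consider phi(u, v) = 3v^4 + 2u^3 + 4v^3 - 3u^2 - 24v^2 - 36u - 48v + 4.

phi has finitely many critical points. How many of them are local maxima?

phi separates as a function of u plus a function of v, so ∇phi=0 decouples.
∂phi/∂u = 6(u - 3)(u + 2) = 0 at u ∈ {-2, 3}; ∂phi/∂v = 12(v - 2)(v + 1)(v + 2) = 0 at v ∈ {-2, -1, 2}.
The Hessian is diagonal: diag(phi_uu, phi_vv). Second derivatives: phi_uu(-2)=-30, phi_uu(3)=30; phi_vv(-2)=48, phi_vv(-1)=-36, phi_vv(2)=144.
Local maxima occur where both diagonal entries negative: (-2, -1). Count: 1.

1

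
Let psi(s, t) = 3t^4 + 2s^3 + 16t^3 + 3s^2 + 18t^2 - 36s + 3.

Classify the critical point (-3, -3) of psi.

saddle point

The mixed partial ∂²psi/∂s∂t is 0, so the Hessian at any point is diag(psi_ss, psi_tt) = diag(6(2s + 1), 12(3t^2 + 8t + 3)).
At (-3, -3): H = diag(-30, 72).
The eigenvalues have opposite signs, so H is indefinite: a saddle point.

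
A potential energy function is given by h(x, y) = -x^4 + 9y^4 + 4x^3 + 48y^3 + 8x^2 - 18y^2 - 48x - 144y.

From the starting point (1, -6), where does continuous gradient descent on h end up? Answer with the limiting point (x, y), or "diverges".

h is separable, so gradient descent decouples: x follows -∂h/∂x, y follows -∂h/∂y.
∂h/∂x = -4(x - 3)(x - 2)(x + 2); at x=1 this is -24, so x increases.
∂h/∂y = 36(y - 1)(y + 1)(y + 4); at y=-6 this is -2520, so y increases.
x converges to its nearest critical value 2 (a local min of the x-part); y converges to -4. The iterate converges to (2, -4).

(2, -4)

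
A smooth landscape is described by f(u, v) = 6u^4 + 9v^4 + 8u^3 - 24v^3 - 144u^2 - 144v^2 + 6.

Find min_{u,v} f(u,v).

f(u,v) separates as P(u) + Q(v) + 6, so its minimum is min P + min Q + 6.
P'(u) = 24u(u - 3)(u + 4) vanishes at u ∈ {-4, 0, 3}; Q'(v) = 36v(v - 4)(v + 2) vanishes at v ∈ {-2, 0, 4}.
Local minima of P (where P''>0): P(-4)=-1280, P(3)=-594. Local minima of Q: Q(-2)=-240, Q(4)=-1536.
So the global minimum of f is P(-4) + Q(4) + 6 = -1280 − 1536 + 6 = -2810, attained at (-4, 4).

-2810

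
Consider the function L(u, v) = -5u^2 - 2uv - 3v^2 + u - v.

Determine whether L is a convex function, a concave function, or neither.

concave

L is quadratic, so its Hessian is the constant matrix H = [[-10, -2], [-2, -6]].
det(H) = 56, tr(H) = -16.
det(H) > 0 and tr(H) < 0, so H is negative definite everywhere: concave.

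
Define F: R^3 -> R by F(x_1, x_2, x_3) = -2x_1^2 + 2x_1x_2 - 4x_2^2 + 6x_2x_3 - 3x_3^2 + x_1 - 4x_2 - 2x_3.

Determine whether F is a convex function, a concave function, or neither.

F is quadratic, so its Hessian is the constant matrix H = [[-4, 2, 0], [2, -8, 6], [0, 6, -6]].
Leading principal minors: -4, 28, -24.
Signs alternate −, +, − ⇒ H ≺ 0 ⇒ concave.

concave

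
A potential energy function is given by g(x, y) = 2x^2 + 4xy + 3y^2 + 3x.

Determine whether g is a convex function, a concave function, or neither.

convex

g is quadratic, so its Hessian is the constant matrix H = [[4, 4], [4, 6]].
det(H) = 8, tr(H) = 10.
det(H) > 0 and tr(H) > 0, so H is positive definite everywhere: convex.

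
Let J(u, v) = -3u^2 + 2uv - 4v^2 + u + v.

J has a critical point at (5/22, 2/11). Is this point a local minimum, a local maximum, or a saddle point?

The Hessian of J is constant: H = [[-6, 2], [2, -8]].
det(H) = (-6)·(-8) − 2² = 44.
det(H) > 0 and tr(H) = -14 < 0, so H is negative definite and the point is a local maximum.

local maximum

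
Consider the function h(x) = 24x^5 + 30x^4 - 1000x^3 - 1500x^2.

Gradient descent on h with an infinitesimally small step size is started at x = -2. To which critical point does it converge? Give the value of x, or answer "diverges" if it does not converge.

-1

h'(x) = 120x(x - 5)(x + 1)(x + 5), so h'(-2) = -5040.
Gradient descent moves in the -h' direction, i.e. x is increasing.
The nearest critical point in that direction is x = -1, where h'' = 2880 > 0 (a local minimum). The iterate converges there.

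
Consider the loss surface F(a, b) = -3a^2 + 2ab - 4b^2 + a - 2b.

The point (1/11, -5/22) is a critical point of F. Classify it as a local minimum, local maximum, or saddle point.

local maximum

The Hessian of F is constant: H = [[-6, 2], [2, -8]].
det(H) = (-6)·(-8) − 2² = 44.
det(H) > 0 and tr(H) = -14 < 0, so H is negative definite and the point is a local maximum.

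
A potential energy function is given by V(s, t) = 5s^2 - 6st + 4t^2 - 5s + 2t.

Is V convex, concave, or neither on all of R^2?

V is quadratic, so its Hessian is the constant matrix H = [[10, -6], [-6, 8]].
det(H) = 44, tr(H) = 18.
det(H) > 0 and tr(H) > 0, so H is positive definite everywhere: convex.

convex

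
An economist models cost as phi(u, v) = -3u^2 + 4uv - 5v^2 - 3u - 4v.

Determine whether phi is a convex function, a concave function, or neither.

concave

phi is quadratic, so its Hessian is the constant matrix H = [[-6, 4], [4, -10]].
det(H) = 44, tr(H) = -16.
det(H) > 0 and tr(H) < 0, so H is negative definite everywhere: concave.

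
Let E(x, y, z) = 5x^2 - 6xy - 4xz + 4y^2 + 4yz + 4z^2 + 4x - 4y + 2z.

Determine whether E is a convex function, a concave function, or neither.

E is quadratic, so its Hessian is the constant matrix H = [[10, -6, -4], [-6, 8, 4], [-4, 4, 8]].
Leading principal minors: 10, 44, 256.
All positive ⇒ H ≻ 0 ⇒ convex.

convex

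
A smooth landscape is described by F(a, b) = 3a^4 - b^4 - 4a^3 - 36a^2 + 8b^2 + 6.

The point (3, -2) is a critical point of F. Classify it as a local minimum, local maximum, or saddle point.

The mixed partial ∂²F/∂a∂b is 0, so the Hessian at any point is diag(F_aa, F_bb) = diag(12(3a^2 - 2a - 6), 4(-3b^2 + 4)).
At (3, -2): H = diag(180, -32).
The eigenvalues have opposite signs, so H is indefinite: a saddle point.

saddle point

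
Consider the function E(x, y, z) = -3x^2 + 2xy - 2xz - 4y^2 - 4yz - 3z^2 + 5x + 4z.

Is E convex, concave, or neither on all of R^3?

concave

E is quadratic, so its Hessian is the constant matrix H = [[-6, 2, -2], [2, -8, -4], [-2, -4, -6]].
Leading principal minors: -6, 44, -104.
Signs alternate −, +, − ⇒ H ≺ 0 ⇒ concave.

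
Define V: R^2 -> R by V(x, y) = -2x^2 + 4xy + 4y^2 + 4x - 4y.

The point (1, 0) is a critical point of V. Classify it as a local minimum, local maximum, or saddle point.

saddle point

The Hessian of V is constant: H = [[-4, 4], [4, 8]].
det(H) = (-4)·8 − 4² = -48.
Since det(H) < 0, H is indefinite and the critical point is a saddle point.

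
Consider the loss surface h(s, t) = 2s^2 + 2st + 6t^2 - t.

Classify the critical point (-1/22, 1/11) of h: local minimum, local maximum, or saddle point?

The Hessian of h is constant: H = [[4, 2], [2, 12]].
det(H) = 4·12 − 2² = 44.
det(H) > 0 and tr(H) = 16 > 0, so H is positive definite and the point is a local minimum.

local minimum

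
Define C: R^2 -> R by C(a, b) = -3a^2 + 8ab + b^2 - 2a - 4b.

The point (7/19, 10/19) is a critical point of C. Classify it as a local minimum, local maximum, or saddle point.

The Hessian of C is constant: H = [[-6, 8], [8, 2]].
det(H) = (-6)·2 − 8² = -76.
Since det(H) < 0, H is indefinite and the critical point is a saddle point.

saddle point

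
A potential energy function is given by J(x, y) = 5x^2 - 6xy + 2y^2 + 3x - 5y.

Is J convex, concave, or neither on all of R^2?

J is quadratic, so its Hessian is the constant matrix H = [[10, -6], [-6, 4]].
det(H) = 4, tr(H) = 14.
det(H) > 0 and tr(H) > 0, so H is positive definite everywhere: convex.

convex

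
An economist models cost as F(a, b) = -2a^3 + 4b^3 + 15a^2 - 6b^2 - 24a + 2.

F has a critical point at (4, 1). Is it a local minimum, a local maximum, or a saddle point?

saddle point

The mixed partial ∂²F/∂a∂b is 0, so the Hessian at any point is diag(F_aa, F_bb) = diag(6(-2a + 5), 12(2b - 1)).
At (4, 1): H = diag(-18, 12).
The eigenvalues have opposite signs, so H is indefinite: a saddle point.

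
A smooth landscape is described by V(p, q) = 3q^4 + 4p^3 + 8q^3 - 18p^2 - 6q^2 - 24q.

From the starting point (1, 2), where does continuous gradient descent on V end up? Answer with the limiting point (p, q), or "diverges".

(3, 1)

V is separable, so gradient descent decouples: p follows -∂V/∂p, q follows -∂V/∂q.
∂V/∂p = 12p(p - 3); at p=1 this is -24, so p increases.
∂V/∂q = 12(q - 1)(q + 1)(q + 2); at q=2 this is 144, so q decreases.
p converges to its nearest critical value 3 (a local min of the p-part); q converges to 1. The iterate converges to (3, 1).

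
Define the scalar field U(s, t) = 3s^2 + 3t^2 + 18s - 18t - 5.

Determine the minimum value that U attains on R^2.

U(s,t) separates as P(s) + Q(t) − 5, so its minimum is min P + min Q − 5.
P'(s) = 6s + 18 vanishes at s ∈ {-3}; Q'(t) = 6(t - 3) vanishes at t ∈ {3}.
Local minima of P (where P''>0): P(-3)=-27. Local minima of Q: Q(3)=-27.
So the global minimum of U is P(-3) + Q(3) − 5 = -27 − 27 − 5 = -59, attained at (-3, 3).

-59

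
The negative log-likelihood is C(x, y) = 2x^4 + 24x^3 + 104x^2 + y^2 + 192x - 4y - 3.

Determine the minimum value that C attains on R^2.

-135

C(x,y) separates as P(x) + Q(y) − 3, so its minimum is min P + min Q − 3.
P'(x) = 8(x + 2)(x + 3)(x + 4) vanishes at x ∈ {-4, -3, -2}; Q'(y) = 2y - 4 vanishes at y ∈ {2}.
Local minima of P (where P''>0): P(-4)=-128, P(-2)=-128. Local minima of Q: Q(2)=-4.
So the global minimum of C is P(-4) + Q(2) − 3 = -128 − 4 − 3 = -135, attained at (-4, 2).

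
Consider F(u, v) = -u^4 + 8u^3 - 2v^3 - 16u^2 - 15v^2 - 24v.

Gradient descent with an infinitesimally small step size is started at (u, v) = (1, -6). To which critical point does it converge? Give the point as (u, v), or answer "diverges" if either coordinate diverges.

(2, -4)

F is separable, so gradient descent decouples: u follows -∂F/∂u, v follows -∂F/∂v.
∂F/∂u = -4u(u - 4)(u - 2); at u=1 this is -12, so u increases.
∂F/∂v = -6(v + 1)(v + 4); at v=-6 this is -60, so v increases.
u converges to its nearest critical value 2 (a local min of the u-part); v converges to -4. The iterate converges to (2, -4).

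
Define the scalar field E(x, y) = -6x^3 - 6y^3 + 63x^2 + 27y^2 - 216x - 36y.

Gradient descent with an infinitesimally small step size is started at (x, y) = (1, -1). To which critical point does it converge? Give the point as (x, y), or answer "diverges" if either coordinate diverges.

E is separable, so gradient descent decouples: x follows -∂E/∂x, y follows -∂E/∂y.
∂E/∂x = -18(x - 4)(x - 3); at x=1 this is -108, so x increases.
∂E/∂y = -18(y - 2)(y - 1); at y=-1 this is -108, so y increases.
x converges to its nearest critical value 3 (a local min of the x-part); y converges to 1. The iterate converges to (3, 1).

(3, 1)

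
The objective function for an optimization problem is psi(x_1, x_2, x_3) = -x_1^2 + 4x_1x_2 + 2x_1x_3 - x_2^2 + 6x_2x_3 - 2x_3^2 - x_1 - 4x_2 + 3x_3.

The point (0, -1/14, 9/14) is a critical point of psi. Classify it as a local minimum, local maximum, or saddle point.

saddle point

The Hessian is constant: H = [[-2, 4, 2], [4, -2, 6], [2, 6, -4]].
Leading principal minors: Δ₁ = -2, Δ₂ = -12, Δ₃ = 224.
The minors fit neither the all-positive nor the alternating-sign pattern, so H is indefinite: a saddle point.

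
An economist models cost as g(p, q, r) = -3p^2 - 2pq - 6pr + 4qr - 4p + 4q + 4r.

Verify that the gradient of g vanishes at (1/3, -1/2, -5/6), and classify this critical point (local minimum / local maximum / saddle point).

saddle point

∇g = (-6p - 2q - 6r - 4, -2p + 4r + 4, -6p + 4q + 4); substituting (1/3, -1/2, -5/6) gives ∇g = (0, 0, 0), so (1/3, -1/2, -5/6) is indeed a critical point.
The Hessian is constant: H = [[-6, -2, -6], [-2, 0, 4], [-6, 4, 0]].
Leading principal minors: Δ₁ = -6, Δ₂ = -4, Δ₃ = 192.
The minors fit neither the all-positive nor the alternating-sign pattern, so H is indefinite: a saddle point.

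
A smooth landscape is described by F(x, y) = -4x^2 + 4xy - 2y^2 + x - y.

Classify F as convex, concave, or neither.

concave

F is quadratic, so its Hessian is the constant matrix H = [[-8, 4], [4, -4]].
det(H) = 16, tr(H) = -12.
det(H) > 0 and tr(H) < 0, so H is negative definite everywhere: concave.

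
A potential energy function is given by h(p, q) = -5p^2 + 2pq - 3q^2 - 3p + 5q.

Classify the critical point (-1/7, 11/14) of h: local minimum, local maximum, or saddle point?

The Hessian of h is constant: H = [[-10, 2], [2, -6]].
det(H) = (-10)·(-6) − 2² = 56.
det(H) > 0 and tr(H) = -16 < 0, so H is negative definite and the point is a local maximum.

local maximum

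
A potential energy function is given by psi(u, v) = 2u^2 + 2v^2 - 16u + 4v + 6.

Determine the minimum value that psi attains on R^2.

-28

psi(u,v) separates as P(u) + Q(v) + 6, so its minimum is min P + min Q + 6.
P'(u) = 4u - 16 vanishes at u ∈ {4}; Q'(v) = 4v + 4 vanishes at v ∈ {-1}.
Local minima of P (where P''>0): P(4)=-32. Local minima of Q: Q(-1)=-2.
So the global minimum of psi is P(4) + Q(-1) + 6 = -32 − 2 + 6 = -28, attained at (4, -1).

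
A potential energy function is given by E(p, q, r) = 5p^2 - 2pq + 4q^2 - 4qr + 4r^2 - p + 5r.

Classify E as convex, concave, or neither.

E is quadratic, so its Hessian is the constant matrix H = [[10, -2, 0], [-2, 8, -4], [0, -4, 8]].
Leading principal minors: 10, 76, 448.
All positive ⇒ H ≻ 0 ⇒ convex.

convex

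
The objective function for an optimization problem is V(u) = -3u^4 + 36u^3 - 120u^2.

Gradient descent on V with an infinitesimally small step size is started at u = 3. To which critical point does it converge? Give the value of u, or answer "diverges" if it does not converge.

4

V'(u) = -12u(u - 5)(u - 4), so V'(3) = -72.
Gradient descent moves in the -V' direction, i.e. u is increasing.
The nearest critical point in that direction is u = 4, where V'' = 48 > 0 (a local minimum). The iterate converges there.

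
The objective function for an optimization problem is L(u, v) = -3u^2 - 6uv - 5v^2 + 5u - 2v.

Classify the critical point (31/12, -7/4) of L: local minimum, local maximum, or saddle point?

The Hessian of L is constant: H = [[-6, -6], [-6, -10]].
det(H) = (-6)·(-10) − (-6)² = 24.
det(H) > 0 and tr(H) = -16 < 0, so H is negative definite and the point is a local maximum.

local maximum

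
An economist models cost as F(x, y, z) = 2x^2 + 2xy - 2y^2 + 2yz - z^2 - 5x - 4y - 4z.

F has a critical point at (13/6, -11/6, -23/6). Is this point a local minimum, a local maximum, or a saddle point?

The Hessian is constant: H = [[4, 2, 0], [2, -4, 2], [0, 2, -2]].
Leading principal minors: Δ₁ = 4, Δ₂ = -20, Δ₃ = 24.
The minors fit neither the all-positive nor the alternating-sign pattern, so H is indefinite: a saddle point.

saddle point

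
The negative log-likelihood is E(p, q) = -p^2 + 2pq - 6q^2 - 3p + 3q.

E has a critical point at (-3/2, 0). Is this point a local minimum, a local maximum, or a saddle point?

The Hessian of E is constant: H = [[-2, 2], [2, -12]].
det(H) = (-2)·(-12) − 2² = 20.
det(H) > 0 and tr(H) = -14 < 0, so H is negative definite and the point is a local maximum.

local maximum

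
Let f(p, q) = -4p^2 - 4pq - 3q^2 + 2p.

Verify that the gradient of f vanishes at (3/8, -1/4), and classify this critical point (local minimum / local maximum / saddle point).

∇f = (-8p - 4q + 2, -4p - 6q); substituting (3/8, -1/4) gives ∇f = (0, 0), so (3/8, -1/4) is indeed a critical point.
The Hessian of f is constant: H = [[-8, -4], [-4, -6]].
det(H) = (-8)·(-6) − (-4)² = 32.
det(H) > 0 and tr(H) = -14 < 0, so H is negative definite and the point is a local maximum.

local maximum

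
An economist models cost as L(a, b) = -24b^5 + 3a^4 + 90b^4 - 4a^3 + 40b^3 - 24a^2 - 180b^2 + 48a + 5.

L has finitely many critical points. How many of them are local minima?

4

L separates as a function of a plus a function of b, so ∇L=0 decouples.
∂L/∂a = 12(a - 2)(a - 1)(a + 2) = 0 at a ∈ {-2, 1, 2}; ∂L/∂b = -120b(b - 3)(b - 1)(b + 1) = 0 at b ∈ {-1, 0, 1, 3}.
The Hessian is diagonal: diag(L_aa, L_bb). Second derivatives: L_aa(-2)=144, L_aa(1)=-36, L_aa(2)=48; L_bb(-1)=960, L_bb(0)=-360, L_bb(1)=480, L_bb(3)=-2880.
Local minima occur where both diagonal entries positive: (-2, -1), (-2, 1), (2, -1), (2, 1). Count: 4.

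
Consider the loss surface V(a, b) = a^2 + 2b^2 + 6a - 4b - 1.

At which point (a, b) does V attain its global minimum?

(-3, 1)

V(a,b) separates as P(a) + Q(b) − 1, so its minimum is min P + min Q − 1.
P'(a) = 2a + 6 vanishes at a ∈ {-3}; Q'(b) = 4b - 4 vanishes at b ∈ {1}.
Local minima of P (where P''>0): P(-3)=-9. Local minima of Q: Q(1)=-2.
So the global minimum of V is P(-3) + Q(1) − 1 = -9 − 2 − 1 = -12, attained at (-3, 1).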